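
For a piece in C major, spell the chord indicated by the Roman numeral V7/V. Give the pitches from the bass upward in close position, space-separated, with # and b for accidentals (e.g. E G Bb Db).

The slash means an applied dominant: we want the dominant of V. In C major, V is G major, and its dominant is built on D.
Building a dominant seventh chord on D gives D-F#-A-C.

D F# A C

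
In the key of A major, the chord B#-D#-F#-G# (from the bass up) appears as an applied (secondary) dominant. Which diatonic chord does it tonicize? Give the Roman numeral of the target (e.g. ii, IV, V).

iii

The chord is a dominant seventh chord on G#.
A dominant resolves down a perfect fifth: G# → C#. In A major, C# is scale degree 3, i.e. iii.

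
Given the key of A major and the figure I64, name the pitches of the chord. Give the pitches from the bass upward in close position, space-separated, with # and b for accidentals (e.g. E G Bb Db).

The numeral's case and figure indicate a major triad. In A major its root, the tonic, is A.
That chord is spelled A-C#-E.
The figured bass 64 indicates second inversion, placing the fifth (E) in the bass: E-A-C#.

E A C#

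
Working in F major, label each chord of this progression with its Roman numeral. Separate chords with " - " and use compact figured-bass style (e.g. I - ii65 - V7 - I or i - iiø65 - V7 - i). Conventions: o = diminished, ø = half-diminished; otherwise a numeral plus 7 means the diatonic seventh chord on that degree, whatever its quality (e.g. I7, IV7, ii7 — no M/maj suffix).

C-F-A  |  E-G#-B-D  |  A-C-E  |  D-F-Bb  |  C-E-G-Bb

I64 - V7/iii - iii - IV6 - V7

C-F-A: major triad on F = scale degree 1 → I64.
E-G#-B-D is the secondary dominant of iii (dominant seventh chord on E): V7/iii.
A-C-E: root A is the mediant; minor triad there is iii.
D-F-Bb: major triad on Bb = scale degree 4 → IV6.
C-E-G-Bb: root C is the dominant; dominant seventh chord there is V7.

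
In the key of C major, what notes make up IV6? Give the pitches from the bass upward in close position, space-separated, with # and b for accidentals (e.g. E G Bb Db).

A C F

The numeral's case and figure indicate a major triad. In C major its root, scale degree 4, is F.
That chord is spelled F-A-C.
With the 6 figure the chord is in first inversion; from the bass A upward in close position it reads A-C-F.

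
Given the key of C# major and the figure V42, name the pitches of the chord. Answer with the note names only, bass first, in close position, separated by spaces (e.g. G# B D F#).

F# G# B# D#

The numeral's case and figure indicate a dominant seventh chord. In C# major its root, the fifth degree, is G#.
That chord is spelled G#-B#-D#-F#.
With the 42 figure the chord is in third inversion; from the bass F# upward in close position it reads F#-G#-B#-D#.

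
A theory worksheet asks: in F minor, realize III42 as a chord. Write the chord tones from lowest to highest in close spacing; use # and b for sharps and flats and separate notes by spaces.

In F minor, scale degree 3 is Ab, and the diatonic chord built there is a major seventh chord.
That chord is spelled Ab-C-Eb-G.
With the 42 figure the chord is in third inversion; from the bass G upward in close position it reads G-Ab-C-Eb.

G Ab C Eb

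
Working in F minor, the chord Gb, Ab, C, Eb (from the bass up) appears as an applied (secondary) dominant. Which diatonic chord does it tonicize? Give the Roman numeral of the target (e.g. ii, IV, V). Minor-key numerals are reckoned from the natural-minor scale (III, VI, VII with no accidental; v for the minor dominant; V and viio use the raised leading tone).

VI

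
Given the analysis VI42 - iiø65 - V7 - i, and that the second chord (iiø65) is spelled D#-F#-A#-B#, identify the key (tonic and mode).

A# minor

The chord B#m7b5/D# is a half-diminished seventh chord rooted on B#; its label is iiø65.
iiø65 on B# implies B# is the supertonic; that puts the tonic at A#, and the lowercase numeral fits minor mode.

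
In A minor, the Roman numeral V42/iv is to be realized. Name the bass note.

G

The applied chord V42/iv is rooted on A: A-C#-E-G.
The figure 42 means third inversion — the seventh is in the bass.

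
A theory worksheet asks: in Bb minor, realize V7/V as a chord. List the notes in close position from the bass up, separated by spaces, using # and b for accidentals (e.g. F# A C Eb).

C E G Bb

The slash means an applied dominant: we want the dominant of V. In Bb minor, V is F major, and its dominant is built on C.
Building a dominant seventh chord on C gives C-E-G-Bb.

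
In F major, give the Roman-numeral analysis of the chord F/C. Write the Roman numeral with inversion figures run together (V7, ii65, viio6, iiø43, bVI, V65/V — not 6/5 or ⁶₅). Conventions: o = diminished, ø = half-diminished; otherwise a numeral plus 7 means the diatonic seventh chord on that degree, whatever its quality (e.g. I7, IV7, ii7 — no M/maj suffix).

I64

Stacked in thirds the chord is F-A-C: a major triad on F.
In F major, F is the tonic; the diatonic major triad there is I.
With C in the bass the chord is in second inversion, so the figured bass is 64.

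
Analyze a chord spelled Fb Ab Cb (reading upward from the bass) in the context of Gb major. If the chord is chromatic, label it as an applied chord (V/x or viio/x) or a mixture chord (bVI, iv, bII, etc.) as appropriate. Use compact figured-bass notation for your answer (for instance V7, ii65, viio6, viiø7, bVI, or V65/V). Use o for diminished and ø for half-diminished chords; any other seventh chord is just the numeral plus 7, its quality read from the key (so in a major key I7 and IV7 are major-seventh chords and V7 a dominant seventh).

Stacked in thirds the chord is Fb-Ab-Cb: a major triad on Fb.
Fb is the lowered seventh degree of Gb major (diatonic 7 would be F). This is a major triad on the lowered seventh degree (the subtonic), borrowed from the parallel minor.

bVII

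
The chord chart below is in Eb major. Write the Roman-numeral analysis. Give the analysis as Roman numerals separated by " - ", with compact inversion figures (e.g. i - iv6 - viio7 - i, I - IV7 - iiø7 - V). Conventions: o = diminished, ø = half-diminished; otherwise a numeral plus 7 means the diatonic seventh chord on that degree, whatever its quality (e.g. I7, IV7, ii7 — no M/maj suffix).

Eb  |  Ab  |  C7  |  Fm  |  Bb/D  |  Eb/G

I - IV - V7/ii - ii - V6 - I6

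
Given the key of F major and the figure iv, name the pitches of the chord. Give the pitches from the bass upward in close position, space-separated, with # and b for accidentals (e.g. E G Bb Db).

Bb Db F

iv is the minor subdominant, borrowed from the parallel minor. In F major that root is Bb.
So the chord is Bb-Db-F, a minor triad.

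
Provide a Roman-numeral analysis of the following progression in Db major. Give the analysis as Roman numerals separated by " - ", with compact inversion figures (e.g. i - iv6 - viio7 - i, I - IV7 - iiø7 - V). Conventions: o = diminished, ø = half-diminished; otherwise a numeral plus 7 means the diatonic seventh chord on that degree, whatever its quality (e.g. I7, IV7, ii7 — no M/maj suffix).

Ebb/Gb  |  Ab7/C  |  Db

Ebb/Gb is non-diatonic — a major triad on the lowered supertonic (Ebb): the Neapolitan sixth, bII6 (third, Gb, in the bass — hence the 6).
Ab7/C has root Ab, degree 5 in Db major, so V65.
Db: major triad on Db = scale degree 1 → I.

bII6 - V65 - I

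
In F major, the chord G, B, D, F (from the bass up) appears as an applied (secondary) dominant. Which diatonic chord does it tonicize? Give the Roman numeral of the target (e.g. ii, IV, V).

V

The chord is a dominant seventh chord on G.
A dominant resolves down a perfect fifth: G → C. In F major, C is scale degree 5, i.e. V.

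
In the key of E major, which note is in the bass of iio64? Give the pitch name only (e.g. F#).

iio in E major has root F#; the chord is F#-A-C.
The figure 64 means second inversion — the fifth is in the bass.

C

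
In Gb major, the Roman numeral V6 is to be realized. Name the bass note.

F

V in Gb major has root Db; the chord is Db-F-Ab.
The figure 6 means first inversion — the third is in the bass.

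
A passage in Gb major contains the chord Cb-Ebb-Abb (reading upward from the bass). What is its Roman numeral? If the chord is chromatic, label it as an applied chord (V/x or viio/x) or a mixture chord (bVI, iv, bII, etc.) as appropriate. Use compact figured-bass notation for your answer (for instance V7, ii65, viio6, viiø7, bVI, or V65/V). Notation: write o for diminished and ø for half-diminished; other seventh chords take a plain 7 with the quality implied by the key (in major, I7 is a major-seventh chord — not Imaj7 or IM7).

Stacked in thirds the chord is Abb-Cb-Ebb: a major triad on Abb.
Abb is the lowered second degree of Gb major (diatonic 2 would be Ab). This is the Neapolitan sixth — a major triad on the lowered second degree, here in its customary first inversion.
With Cb in the bass the chord is in first inversion, so the figured bass is 6.

bII6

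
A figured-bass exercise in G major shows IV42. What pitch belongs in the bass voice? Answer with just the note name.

IV in G major has root C; the chord is C-E-G-B.
The figure 42 means third inversion — the seventh is in the bass.

B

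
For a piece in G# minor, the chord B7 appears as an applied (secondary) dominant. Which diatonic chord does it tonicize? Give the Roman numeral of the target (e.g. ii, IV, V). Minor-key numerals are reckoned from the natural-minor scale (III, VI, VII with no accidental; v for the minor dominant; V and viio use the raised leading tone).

VI

The chord is a dominant seventh chord on B.
A dominant resolves down a perfect fifth: B → E. In G# minor, E is scale degree 6, i.e. VI.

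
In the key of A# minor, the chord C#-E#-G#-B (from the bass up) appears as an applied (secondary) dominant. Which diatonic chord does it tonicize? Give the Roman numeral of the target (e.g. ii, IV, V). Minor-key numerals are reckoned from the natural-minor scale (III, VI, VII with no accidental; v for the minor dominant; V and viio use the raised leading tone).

VI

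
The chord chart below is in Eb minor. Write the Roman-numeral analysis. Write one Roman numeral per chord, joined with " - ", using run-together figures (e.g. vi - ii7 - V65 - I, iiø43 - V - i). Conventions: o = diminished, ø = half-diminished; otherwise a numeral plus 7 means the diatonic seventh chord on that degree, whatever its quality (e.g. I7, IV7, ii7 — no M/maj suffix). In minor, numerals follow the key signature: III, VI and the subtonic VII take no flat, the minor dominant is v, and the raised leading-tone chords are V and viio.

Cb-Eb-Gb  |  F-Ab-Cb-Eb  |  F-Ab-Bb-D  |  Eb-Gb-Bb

VI - iiø7 - V43 - i

Cb-Eb-Gb: major triad on Cb = scale degree 6 → VI.
F-Ab-Cb-Eb: half-diminished seventh chord on F = scale degree 2 → iiø7.
F-Ab-Bb-D has root Bb, degree 5 in Eb minor, so V43.
Eb-Gb-Bb: root Eb is the tonic; minor triad there is i.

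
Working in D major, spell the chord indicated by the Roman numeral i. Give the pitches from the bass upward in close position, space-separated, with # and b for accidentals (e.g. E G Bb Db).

Scale degree 1 in D major is D; here the chord built on it is altered to a minor triad. i is the minor tonic, borrowed from the parallel minor.
So the chord is D-F-A.

D F A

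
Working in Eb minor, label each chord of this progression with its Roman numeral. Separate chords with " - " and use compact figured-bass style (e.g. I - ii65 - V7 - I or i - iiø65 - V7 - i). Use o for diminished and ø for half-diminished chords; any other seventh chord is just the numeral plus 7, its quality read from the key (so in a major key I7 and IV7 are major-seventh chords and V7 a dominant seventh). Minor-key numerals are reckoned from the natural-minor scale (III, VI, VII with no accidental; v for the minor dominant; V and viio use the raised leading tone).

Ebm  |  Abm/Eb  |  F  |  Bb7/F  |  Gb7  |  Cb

Ebm: root Eb is the tonic; minor triad there is i.
Abm/Eb: minor triad on Ab = scale degree 4 → iv64.
F: chromatic; F is V of V, so V/V.
Bb7/F has root Bb, degree 5 in Eb minor, so V43.
Gb7 is the secondary dominant of VI (dominant seventh chord on Gb): V7/VI.
Cb: root Cb is the submediant; major triad there is VI.

i - iv64 - V/V - V43 - V7/VI - VI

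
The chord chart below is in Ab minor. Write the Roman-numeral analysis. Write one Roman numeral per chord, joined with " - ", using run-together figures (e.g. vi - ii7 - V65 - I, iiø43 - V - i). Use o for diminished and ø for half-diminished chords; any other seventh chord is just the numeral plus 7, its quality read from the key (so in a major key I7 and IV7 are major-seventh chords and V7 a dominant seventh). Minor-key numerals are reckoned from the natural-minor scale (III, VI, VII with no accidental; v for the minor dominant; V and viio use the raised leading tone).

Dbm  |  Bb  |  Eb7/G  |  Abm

iv - V/V - V65 - i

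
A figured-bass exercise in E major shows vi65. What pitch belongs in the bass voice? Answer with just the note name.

vi in E major has root C#; the chord is C#-E-G#-B.
The figure 65 means first inversion — the third is in the bass.

E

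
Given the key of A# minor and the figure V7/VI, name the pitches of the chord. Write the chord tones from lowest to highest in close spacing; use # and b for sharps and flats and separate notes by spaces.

The slash means an applied dominant: we want the dominant of VI. In A# minor, VI is F# major, and its dominant is built on C#.
Building a dominant seventh chord on C# gives C#-E#-G#-B.

C# E# G# B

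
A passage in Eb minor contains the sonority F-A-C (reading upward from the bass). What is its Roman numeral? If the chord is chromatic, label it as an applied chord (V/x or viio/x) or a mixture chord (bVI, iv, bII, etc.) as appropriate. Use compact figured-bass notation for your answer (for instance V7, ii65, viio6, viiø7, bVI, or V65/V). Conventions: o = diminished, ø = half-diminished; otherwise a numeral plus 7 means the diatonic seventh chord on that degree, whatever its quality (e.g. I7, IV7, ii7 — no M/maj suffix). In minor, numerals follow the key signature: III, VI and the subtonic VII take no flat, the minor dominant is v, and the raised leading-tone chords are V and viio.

Stacked in thirds the chord is F-A-C: a major triad on F.
F is not a diatonic chord root with this quality in Eb minor, but it lies a perfect fifth above Bb (V), so the chord functions as an applied dominant of V.

V/V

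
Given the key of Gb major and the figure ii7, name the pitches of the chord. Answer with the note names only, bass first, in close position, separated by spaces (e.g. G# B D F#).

Ab Cb Eb Gb

The numeral's case and figure indicate a minor seventh chord. In Gb major its root, the supertonic, is Ab.
Stacking thirds from Ab gives Ab-Cb-Eb-Gb.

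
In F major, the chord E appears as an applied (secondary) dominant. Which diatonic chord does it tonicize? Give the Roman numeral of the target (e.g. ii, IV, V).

The chord is a major triad on E.
A dominant resolves down a perfect fifth: E → A. In F major, A is scale degree 3, i.e. iii.

iii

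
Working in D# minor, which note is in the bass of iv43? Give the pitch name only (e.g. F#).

D#

iv in D# minor has root G#; the chord is G#-B-D#-F#.
The figure 43 means second inversion — the fifth is in the bass.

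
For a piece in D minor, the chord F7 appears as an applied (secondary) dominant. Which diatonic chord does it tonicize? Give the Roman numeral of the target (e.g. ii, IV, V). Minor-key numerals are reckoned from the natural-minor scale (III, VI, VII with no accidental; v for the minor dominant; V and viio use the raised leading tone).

VI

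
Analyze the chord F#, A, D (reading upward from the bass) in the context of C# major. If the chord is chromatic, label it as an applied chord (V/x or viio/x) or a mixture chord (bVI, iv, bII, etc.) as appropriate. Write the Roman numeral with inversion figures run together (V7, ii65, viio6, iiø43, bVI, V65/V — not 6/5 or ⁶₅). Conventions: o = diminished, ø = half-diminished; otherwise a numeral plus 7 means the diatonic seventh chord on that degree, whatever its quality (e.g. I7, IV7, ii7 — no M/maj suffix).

Stacked in thirds the chord is D-F#-A: a major triad on D.
D is the lowered second degree of C# major (diatonic 2 would be D#). This is the Neapolitan sixth — a major triad on the lowered second degree, here in its customary first inversion.
With F# in the bass the chord is in first inversion, so the figured bass is 6.

bII6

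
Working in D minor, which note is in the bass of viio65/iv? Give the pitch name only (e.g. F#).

A

The applied chord viio65/iv is rooted on F#: F#-A-C-Eb.
The figure 65 means first inversion — the third is in the bass.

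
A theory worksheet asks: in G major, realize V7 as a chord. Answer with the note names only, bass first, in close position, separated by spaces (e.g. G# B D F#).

D F# A C

The numeral's case and figure indicate a dominant seventh chord. In G major its root, the dominant, is D.
Stacking thirds from D gives D-F#-A-C.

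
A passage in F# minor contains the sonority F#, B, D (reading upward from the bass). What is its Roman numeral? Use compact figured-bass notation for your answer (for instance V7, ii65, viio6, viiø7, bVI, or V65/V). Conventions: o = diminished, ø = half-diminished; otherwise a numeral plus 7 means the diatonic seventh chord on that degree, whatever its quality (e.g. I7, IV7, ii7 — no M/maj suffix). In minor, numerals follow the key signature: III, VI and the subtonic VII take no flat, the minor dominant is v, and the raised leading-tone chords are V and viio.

iv64

The pitches B-D-F# form a minor triad rooted on B.
B is scale degree 4 in F# minor, and a minor triad on that degree is written iv.
With F# in the bass the chord is in second inversion, so the figured bass is 64.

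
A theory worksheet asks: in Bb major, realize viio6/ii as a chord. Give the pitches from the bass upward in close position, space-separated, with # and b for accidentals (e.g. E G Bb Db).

viio6/ii is a secondary leading-tone chord. The target ii is C in Bb major; the applied chord is rooted a semitone below, on B.
Building a diminished triad on B gives B-D-F.
With the 6 figure the chord is in first inversion; from the bass D upward in close position it reads D-F-B.

D F B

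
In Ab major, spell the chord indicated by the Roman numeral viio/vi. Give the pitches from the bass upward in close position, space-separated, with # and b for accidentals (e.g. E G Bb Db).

The slash marks an applied leading-tone chord: viio of vi. In Ab major, vi is F, so the leading tone to it is E, a half step below.
Building a diminished triad on E gives E-G-Bb.

E G Bb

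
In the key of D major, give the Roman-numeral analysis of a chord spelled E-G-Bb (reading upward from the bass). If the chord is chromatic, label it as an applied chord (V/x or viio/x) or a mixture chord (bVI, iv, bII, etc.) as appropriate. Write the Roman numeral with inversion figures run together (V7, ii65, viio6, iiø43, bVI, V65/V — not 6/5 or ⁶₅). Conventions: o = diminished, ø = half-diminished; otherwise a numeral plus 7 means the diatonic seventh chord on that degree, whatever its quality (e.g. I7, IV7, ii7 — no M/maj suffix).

The pitches E-G-Bb form a diminished triad rooted on E.
E is the second degree of D major. This is the diminished supertonic triad, borrowed from the parallel minor.

iio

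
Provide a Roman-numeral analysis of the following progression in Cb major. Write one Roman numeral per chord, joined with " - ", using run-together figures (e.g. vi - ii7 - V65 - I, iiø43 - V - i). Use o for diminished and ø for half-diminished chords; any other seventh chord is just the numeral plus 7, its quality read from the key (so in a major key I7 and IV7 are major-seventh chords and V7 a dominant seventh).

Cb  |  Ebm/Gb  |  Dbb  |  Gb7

Cb: root Cb is the tonic; major triad there is I.
Ebm/Gb has root Eb, degree 3 in Cb major, so iii6.
Dbb is non-diatonic — a major triad on the lowered supertonic (Dbb): the Neapolitan chord, bII.
Gb7 has root Gb, degree 5 in Cb major, so V7.

I - iii6 - bII - V7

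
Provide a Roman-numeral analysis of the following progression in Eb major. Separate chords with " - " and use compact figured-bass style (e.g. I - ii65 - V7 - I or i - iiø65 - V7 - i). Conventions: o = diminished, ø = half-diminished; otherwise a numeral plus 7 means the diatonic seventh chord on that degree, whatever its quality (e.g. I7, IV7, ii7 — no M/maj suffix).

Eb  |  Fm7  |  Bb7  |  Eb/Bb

Eb: root Eb is the tonic; major triad there is I.
Fm7 has root F, degree 2 in Eb major, so ii7.
Bb7 has root Bb, degree 5 in Eb major, so V7.
Eb/Bb: major triad on Eb = scale degree 1 → I64.

I - ii7 - V7 - I64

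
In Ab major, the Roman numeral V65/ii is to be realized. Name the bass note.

A

The applied chord V65/ii is rooted on F: F-A-C-Eb.
The figure 65 means first inversion — the third is in the bass.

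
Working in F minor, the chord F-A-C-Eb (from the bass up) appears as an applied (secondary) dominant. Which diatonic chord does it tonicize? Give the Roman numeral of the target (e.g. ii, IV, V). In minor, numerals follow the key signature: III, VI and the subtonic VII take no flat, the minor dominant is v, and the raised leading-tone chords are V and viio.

The chord is a dominant seventh chord on F.
A dominant resolves down a perfect fifth: F → Bb. In F minor, Bb is scale degree 4, i.e. iv.

iv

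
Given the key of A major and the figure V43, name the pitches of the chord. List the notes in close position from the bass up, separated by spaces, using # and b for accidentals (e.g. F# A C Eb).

B D E G#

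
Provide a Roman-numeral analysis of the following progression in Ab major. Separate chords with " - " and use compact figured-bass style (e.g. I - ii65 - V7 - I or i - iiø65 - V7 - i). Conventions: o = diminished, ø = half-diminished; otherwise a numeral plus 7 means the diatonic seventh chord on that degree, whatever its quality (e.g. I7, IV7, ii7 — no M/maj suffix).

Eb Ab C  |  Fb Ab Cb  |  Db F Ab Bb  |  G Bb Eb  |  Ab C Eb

Eb-Ab-C has root Ab, degree 1 in Ab major, so I64.
Fb-Ab-Cb is non-diatonic — bVI, a mixture chord from Ab minor.
Db-F-Ab-Bb has root Bb, degree 2 in Ab major, so ii65.
G-Bb-Eb: major triad on Eb = scale degree 5 → V6.
Ab-C-Eb has root Ab, degree 1 in Ab major, so I.

I64 - bVI - ii65 - V6 - I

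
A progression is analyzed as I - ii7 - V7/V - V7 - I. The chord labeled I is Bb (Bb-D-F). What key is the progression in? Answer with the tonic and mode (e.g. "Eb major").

Bb major

I is given as Bb-D-F — a major triad with root Bb.
If Bb is scale degree 1 and the mode makes that degree carry a major triad, the tonic is Bb and the mode is major.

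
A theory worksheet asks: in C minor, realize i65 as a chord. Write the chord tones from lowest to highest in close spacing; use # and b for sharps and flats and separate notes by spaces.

The numeral's case and figure indicate a minor seventh chord. In C minor its root, scale degree 1, is C.
That chord is spelled C-Eb-G-Bb.
With the 65 figure the chord is in first inversion; from the bass Eb upward in close position it reads Eb-G-Bb-C.

Eb G Bb C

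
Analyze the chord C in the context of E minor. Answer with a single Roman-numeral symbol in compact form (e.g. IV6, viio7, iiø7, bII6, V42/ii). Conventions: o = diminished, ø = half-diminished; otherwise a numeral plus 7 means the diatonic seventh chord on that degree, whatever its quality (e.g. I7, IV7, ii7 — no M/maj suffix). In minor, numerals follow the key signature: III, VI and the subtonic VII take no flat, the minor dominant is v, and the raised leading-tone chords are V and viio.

VI

Stacked in thirds the chord is C-E-G: a major triad on C.
C is scale degree 6 in E minor, and a major triad on that degree is written VI.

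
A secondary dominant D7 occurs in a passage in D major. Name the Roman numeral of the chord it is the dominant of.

IV

The chord is a dominant seventh chord on D.
A dominant resolves down a perfect fifth: D → G. In D major, G is scale degree 4, i.e. IV.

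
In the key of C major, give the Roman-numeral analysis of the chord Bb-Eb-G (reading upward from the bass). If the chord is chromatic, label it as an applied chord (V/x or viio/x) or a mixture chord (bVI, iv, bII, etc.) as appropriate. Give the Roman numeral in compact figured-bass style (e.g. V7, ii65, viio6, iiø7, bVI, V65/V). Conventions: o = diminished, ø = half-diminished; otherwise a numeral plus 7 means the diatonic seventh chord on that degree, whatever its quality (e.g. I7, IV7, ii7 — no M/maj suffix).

bIII64

Stacked in thirds the chord is Eb-G-Bb: a major triad on Eb.
Eb is the lowered third degree of C major (diatonic 3 would be E). This is a major triad on the lowered third degree, borrowed from the parallel minor.
With Bb in the bass the chord is in second inversion, so the figured bass is 64.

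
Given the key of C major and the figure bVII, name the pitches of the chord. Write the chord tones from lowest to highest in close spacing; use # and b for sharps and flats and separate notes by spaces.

Bb D F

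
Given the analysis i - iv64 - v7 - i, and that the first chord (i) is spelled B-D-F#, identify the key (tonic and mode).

The anchor chord is a minor triad on B, labeled i.
If B is scale degree 1 and the mode makes that degree carry a minor triad, the tonic is B and the mode is minor.

B minor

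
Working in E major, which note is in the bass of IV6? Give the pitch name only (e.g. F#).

IV in E major has root A; the chord is A-C#-E.
The figure 6 means first inversion — the third is in the bass.

C#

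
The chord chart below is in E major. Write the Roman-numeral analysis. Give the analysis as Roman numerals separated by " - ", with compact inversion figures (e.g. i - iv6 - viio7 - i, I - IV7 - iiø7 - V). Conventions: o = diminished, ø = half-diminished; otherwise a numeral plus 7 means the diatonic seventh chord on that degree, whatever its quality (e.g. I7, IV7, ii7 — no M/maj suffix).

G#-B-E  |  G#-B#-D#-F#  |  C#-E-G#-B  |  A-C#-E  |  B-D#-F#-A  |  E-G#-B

I6 - V7/vi - vi7 - IV - V7 - I

G#-B-E: root E is the tonic; major triad there is I6.
G#-B#-D#-F#: a dominant seventh chord on G#, the applied dominant of vi → V7/vi.
C#-E-G#-B has root C#, degree 6 in E major, so vi7.
A-C#-E has root A, degree 4 in E major, so IV.
B-D#-F#-A: root B is the dominant; dominant seventh chord there is V7.
E-G#-B has root E, degree 1 in E major, so I.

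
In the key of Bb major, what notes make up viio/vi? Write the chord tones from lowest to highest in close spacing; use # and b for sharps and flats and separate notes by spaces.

The slash marks an applied leading-tone chord: viio of vi. In Bb major, vi is G, so the leading tone to it is F#, a half step below.
Building a diminished triad on F# gives F#-A-C.

F# A C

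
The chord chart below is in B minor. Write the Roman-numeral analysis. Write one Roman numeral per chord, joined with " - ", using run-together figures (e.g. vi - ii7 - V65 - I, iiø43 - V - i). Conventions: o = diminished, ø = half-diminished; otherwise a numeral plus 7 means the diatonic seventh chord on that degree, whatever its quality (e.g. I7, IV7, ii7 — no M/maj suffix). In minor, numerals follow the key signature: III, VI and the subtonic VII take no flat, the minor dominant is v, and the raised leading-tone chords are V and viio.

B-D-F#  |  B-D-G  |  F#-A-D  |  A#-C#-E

B-D-F# has root B, degree 1 in B minor, so i.
B-D-G: major triad on G = scale degree 6 → VI6.
F#-A-D has root D, degree 3 in B minor, so III6.
A#-C#-E: diminished triad on A# = scale degree 7 → viio.

i - VI6 - III6 - viio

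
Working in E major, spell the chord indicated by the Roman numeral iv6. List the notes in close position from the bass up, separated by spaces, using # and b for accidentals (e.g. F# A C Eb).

C E A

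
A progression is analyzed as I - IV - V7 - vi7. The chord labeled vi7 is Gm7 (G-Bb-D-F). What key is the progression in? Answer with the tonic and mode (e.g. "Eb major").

Bb major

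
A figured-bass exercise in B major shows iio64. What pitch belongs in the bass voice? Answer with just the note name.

G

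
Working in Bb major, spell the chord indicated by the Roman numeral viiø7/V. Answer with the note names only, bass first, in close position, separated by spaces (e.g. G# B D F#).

E G Bb D

viiø7/V is a secondary leading-tone chord. The target V is F in Bb major; the applied chord is rooted a semitone below, on E.
Building a half-diminished seventh chord on E gives E-G-Bb-D.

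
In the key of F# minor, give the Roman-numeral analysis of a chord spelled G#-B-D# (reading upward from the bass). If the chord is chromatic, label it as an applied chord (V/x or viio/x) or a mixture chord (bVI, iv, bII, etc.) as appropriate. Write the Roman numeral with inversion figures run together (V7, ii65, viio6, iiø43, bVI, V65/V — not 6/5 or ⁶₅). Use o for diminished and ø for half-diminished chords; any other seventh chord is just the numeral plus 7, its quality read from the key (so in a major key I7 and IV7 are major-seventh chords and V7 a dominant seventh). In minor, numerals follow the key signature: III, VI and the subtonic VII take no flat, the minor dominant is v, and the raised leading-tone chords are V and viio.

ii

The pitches G#-B-D# form a minor triad rooted on G#.
G# is the second degree of F# minor. This is the minor supertonic, borrowed from the parallel major (the Dorian ii).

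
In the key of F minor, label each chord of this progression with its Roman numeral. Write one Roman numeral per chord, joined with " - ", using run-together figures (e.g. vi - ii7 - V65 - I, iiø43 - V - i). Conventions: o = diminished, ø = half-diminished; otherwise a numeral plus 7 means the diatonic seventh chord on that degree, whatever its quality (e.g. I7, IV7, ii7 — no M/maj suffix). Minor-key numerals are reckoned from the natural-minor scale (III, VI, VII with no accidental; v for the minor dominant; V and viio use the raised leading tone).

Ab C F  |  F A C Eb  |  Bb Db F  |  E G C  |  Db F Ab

i6 - V7/iv - iv - V6 - VI

Ab-C-F has root F, degree 1 in F minor, so i6.
F-A-C-Eb is the secondary dominant of iv (dominant seventh chord on F): V7/iv.
Bb-Db-F: minor triad on Bb = scale degree 4 → iv.
E-G-C: root C is the dominant; major triad there is V6.
Db-F-Ab: root Db is the submediant; major triad there is VI.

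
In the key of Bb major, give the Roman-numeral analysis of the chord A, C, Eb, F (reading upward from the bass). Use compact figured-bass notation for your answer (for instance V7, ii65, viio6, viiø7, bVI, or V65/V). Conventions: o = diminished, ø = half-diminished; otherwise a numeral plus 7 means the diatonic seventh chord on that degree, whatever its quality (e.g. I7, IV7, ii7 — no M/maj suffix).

Stacked in thirds the chord is F-A-C-Eb: a dominant seventh chord on F.
F is scale degree 5 in Bb major, and a dominant seventh chord on that degree is written V7.
With A in the bass the chord is in first inversion, so the figured bass is 65.

V65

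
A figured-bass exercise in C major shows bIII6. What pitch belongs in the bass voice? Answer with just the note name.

bIII in C major has root Eb; the chord is Eb-G-Bb.
The figure 6 means first inversion — the third is in the bass.

G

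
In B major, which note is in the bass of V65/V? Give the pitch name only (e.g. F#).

E#

The applied chord V65/V is rooted on C#: C#-E#-G#-B.
The figure 65 means first inversion — the third is in the bass.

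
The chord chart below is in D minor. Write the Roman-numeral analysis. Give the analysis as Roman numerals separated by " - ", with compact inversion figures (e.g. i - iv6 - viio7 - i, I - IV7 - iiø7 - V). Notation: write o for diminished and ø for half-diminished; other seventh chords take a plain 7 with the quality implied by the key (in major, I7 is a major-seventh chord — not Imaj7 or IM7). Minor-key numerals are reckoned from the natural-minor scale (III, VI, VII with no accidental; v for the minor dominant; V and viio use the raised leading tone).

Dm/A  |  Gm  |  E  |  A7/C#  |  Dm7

Dm/A: root D is the tonic; minor triad there is i64.
Gm: minor triad on G = scale degree 4 → iv.
E: a major triad on E, the applied dominant of V → V/V.
A7/C#: dominant seventh chord on A = scale degree 5 → V65.
Dm7 has root D, degree 1 in D minor, so i7.

i64 - iv - V/V - V65 - i7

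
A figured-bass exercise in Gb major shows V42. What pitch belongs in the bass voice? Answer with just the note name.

Cb

V in Gb major has root Db; the chord is Db-F-Ab-Cb.
The figure 42 means third inversion — the seventh is in the bass.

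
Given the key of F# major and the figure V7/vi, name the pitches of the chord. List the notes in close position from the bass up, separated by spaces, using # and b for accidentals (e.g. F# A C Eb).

The slash means an applied dominant: we want the dominant of vi. In F# major, vi is D# minor, and its dominant is built on A#.
Building a dominant seventh chord on A# gives A#-C##-E#-G#.

A# C## E# G#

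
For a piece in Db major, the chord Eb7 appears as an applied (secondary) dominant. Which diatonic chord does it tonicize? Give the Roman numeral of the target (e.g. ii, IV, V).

The chord is a dominant seventh chord on Eb.
A dominant resolves down a perfect fifth: Eb → Ab. In Db major, Ab is scale degree 5, i.e. V.

V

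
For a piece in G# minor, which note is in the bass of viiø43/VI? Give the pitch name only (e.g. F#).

A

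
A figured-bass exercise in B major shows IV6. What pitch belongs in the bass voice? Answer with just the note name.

G#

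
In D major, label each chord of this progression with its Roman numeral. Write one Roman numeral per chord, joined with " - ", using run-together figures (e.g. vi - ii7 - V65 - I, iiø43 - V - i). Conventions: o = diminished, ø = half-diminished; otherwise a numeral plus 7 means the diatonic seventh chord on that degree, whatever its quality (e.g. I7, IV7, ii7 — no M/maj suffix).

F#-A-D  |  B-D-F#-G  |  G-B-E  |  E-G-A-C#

F#-A-D: major triad on D = scale degree 1 → I6.
B-D-F#-G: major seventh chord on G = scale degree 4 → IV65.
G-B-E: root E is the supertonic; minor triad there is ii6.
E-G-A-C#: dominant seventh chord on A = scale degree 5 → V43.

I6 - IV65 - ii6 - V43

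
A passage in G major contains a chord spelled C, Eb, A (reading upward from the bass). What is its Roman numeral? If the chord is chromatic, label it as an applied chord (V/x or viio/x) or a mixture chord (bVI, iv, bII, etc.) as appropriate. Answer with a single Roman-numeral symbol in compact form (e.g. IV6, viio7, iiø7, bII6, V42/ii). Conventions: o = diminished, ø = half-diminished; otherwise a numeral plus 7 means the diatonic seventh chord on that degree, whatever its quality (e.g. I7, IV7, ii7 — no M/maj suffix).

Stacked in thirds the chord is A-C-Eb: a diminished triad on A.
A is the second degree of G major. This is the diminished supertonic triad, borrowed from the parallel minor.
With C in the bass the chord is in first inversion, so the figured bass is 6.

iio6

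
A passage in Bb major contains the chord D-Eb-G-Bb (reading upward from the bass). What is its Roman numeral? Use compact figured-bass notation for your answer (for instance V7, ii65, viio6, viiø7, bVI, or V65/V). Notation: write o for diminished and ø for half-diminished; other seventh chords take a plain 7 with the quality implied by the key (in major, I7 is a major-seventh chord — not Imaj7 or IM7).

IV42

Stacked in thirds the chord is Eb-G-Bb-D: a major seventh chord on Eb.
In Bb major, Eb is the subdominant; the diatonic major seventh chord there is IV7.
With D in the bass the chord is in third inversion, so the figured bass is 42.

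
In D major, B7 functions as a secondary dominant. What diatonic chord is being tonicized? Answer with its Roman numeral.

The chord is a dominant seventh chord on B.
A dominant resolves down a perfect fifth: B → E. In D major, E is scale degree 2, i.e. ii.

ii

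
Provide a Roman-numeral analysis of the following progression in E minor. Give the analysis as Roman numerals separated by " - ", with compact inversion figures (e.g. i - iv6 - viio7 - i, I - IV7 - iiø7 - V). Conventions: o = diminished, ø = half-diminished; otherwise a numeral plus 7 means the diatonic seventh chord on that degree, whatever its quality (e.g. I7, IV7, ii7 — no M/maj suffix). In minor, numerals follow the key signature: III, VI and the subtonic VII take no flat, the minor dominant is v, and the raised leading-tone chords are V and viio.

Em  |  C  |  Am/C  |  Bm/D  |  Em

Em has root E, degree 1 in E minor, so i.
C: root C is the submediant; major triad there is VI.
Am/C has root A, degree 4 in E minor, so iv6.
Bm/D: minor triad on B = scale degree 5 → v6.
Em: minor triad on E = scale degree 1 → i.

i - VI - iv6 - v6 - i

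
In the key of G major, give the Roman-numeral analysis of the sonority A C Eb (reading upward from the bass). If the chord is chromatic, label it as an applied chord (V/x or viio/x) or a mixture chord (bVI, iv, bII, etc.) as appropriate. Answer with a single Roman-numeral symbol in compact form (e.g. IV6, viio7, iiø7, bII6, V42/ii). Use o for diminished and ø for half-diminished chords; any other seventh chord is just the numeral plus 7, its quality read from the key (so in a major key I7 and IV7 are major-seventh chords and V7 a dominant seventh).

iio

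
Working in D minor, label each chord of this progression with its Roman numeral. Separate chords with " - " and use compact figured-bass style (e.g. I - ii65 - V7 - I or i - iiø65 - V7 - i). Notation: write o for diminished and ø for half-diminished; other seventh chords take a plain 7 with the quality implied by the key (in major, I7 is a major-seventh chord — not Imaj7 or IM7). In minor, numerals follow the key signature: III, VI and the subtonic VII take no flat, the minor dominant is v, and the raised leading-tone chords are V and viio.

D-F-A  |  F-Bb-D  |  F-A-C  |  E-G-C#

i - VI64 - III - viio6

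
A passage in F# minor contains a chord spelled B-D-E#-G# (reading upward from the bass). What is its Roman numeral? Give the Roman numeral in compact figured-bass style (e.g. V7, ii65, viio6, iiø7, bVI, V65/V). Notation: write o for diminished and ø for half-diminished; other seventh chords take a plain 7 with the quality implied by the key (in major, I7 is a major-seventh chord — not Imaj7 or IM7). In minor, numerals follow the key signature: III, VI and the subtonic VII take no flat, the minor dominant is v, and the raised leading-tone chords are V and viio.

Stacked in thirds the chord is E#-G#-B-D: a fully diminished seventh chord on E#.
E# is scale degree 7 in F# minor, and a fully diminished seventh chord on that degree is written viio7.
With B in the bass the chord is in second inversion, so the figured bass is 43.

viio43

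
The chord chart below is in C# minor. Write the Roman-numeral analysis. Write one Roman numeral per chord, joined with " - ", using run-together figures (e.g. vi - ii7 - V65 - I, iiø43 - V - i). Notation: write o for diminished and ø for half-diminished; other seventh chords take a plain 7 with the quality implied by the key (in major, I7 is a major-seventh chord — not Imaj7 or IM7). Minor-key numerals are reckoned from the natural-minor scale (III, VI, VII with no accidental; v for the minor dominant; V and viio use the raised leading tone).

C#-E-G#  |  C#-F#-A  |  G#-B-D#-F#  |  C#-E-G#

i - iv64 - v7 - i

C#-E-G#: minor triad on C# = scale degree 1 → i.
C#-F#-A has root F#, degree 4 in C# minor, so iv64.
G#-B-D#-F#: root G# is the dominant; minor seventh chord there is v7.
C#-E-G#: root C# is the tonic; minor triad there is i.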